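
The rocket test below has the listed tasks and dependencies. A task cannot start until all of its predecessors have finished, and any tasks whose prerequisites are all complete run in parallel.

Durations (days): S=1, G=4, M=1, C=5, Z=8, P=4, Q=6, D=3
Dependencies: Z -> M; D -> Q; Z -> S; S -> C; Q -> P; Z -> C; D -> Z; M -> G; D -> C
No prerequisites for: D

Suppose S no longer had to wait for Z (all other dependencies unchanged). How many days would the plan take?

16

Original critical path: D→Z→S→C = 3+8+1+5 = 17 ⇒ 17 days.
Without Z→S, S's earliest start moves from 11 to 0.
After: D→Z→M→G = 3+8+1+4 = 16 → 16 days.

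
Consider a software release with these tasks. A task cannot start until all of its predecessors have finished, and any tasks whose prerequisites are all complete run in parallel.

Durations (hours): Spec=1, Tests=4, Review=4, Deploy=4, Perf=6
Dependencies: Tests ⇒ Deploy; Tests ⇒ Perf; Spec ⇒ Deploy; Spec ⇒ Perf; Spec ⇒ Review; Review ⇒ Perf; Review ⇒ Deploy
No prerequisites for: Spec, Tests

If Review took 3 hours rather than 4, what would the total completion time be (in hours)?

10

The binding path is Spec→Review→Perf = 1+4+6 = 11; finish at 11 hours.
Review lies on that path, so at 3 hours the path becomes 10 hours.
That remains the longest chain; total 10 hours.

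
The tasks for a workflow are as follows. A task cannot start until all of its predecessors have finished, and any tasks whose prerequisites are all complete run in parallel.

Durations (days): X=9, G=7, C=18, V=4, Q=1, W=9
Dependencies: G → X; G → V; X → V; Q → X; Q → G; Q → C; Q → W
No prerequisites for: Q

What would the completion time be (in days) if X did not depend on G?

Original critical path: Q→G→X→V = 1+7+9+4 = 21 ⇒ 21 days.
Without G→X, X's earliest start moves from 8 to 1.
The longest chain is now Q→C = 1+18 = 19, so the plan takes 19 days.

19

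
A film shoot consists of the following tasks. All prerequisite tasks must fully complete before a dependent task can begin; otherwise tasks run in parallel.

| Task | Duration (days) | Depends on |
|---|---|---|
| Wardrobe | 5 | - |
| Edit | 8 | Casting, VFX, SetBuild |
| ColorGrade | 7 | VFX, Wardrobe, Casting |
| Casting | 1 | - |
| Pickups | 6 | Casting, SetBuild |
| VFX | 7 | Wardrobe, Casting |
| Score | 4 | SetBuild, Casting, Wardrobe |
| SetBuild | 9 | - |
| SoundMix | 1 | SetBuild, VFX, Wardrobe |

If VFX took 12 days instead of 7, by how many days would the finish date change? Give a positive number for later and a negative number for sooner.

Baseline: Wardrobe→VFX→Edit = 5+7+8 = 20 → 20 days.
Since VFX is critical, the +5 change carries straight to that chain (now 25 days).
That remains the longest chain; total 25 days.
Change in finish: 25 − 20 = +5 days.

5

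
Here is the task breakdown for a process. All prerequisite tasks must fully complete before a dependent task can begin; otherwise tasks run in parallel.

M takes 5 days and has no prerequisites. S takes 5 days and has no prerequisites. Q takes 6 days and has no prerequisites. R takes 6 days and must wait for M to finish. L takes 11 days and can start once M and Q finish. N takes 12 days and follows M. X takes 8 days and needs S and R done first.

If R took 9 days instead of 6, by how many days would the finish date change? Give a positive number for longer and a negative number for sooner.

The binding path is M→R→X = 5+6+8 = 19; finish at 19 days.
R is on the critical path; changing it to 9 makes that path 22 days.
The critical path is still M→R→X; finish is now 22 days.
Change in finish: 22 − 19 = +3 days.

3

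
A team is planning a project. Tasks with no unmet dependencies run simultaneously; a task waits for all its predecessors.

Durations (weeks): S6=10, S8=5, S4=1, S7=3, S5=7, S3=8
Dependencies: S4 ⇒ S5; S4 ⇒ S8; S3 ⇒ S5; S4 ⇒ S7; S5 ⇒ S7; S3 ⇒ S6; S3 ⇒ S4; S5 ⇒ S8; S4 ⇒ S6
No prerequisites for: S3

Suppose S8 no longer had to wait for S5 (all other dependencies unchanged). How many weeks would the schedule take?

With the dependency in place, S3→S4→S5→S8 = 8+1+7+5 = 21 sets the finish at 21 weeks.
Without S5→S8, S8's earliest start moves from 16 to 9.
New critical path: S3→S4→S5→S7 = 8+1+7+3 = 19 ⇒ 19 weeks.

19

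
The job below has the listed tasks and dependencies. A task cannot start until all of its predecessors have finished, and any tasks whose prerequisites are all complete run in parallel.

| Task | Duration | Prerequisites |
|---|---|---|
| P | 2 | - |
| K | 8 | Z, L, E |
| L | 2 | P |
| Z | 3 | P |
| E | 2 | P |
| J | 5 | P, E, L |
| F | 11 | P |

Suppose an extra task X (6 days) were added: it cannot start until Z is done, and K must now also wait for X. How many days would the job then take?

Originally the job takes 13 days.
With X inserted, K now waits for max(Z, L, E, X).
New critical path: P→Z→X→K = 2+3+6+8 = 19 ⇒ 19 days.

19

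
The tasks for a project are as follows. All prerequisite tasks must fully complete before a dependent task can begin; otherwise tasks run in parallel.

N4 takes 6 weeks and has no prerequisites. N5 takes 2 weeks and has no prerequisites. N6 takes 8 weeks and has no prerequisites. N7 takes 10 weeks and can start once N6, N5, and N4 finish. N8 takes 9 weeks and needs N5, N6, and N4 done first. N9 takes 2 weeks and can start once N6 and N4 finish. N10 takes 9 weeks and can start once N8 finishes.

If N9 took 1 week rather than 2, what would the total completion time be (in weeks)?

Baseline: N6→N8→N10 = 8+9+9 = 26 → 26 weeks.
The longest path through N9 is only 10 weeks, so N9 has float 16.
That remains the longest chain; total 26 weeks.

26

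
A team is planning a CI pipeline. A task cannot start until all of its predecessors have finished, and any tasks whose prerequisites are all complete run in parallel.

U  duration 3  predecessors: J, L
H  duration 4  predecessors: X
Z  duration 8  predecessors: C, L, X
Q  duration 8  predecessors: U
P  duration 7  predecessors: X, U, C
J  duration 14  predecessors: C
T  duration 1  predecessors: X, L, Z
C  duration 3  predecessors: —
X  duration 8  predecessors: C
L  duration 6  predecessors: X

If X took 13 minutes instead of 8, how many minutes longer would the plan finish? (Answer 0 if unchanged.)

5

Actual critical path: C→X→L→U→Q = 3+8+6+3+8 = 28 ⇒ 28 minutes.
X is on the critical path; changing it to 13 makes that path 33 minutes.
That remains the longest chain; total 33 minutes.
Change in finish: 33 − 28 = +5 minutes.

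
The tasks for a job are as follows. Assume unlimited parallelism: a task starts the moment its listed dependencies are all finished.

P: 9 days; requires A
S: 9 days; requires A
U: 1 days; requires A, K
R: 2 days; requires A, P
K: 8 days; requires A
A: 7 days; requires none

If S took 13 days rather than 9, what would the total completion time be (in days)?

20

As given, the longest chain is A→P→R = 7+9+2 = 18, so the finish is 18 days.
S has 2 days of float (longest path through it is 16).
Now A→S = 7+13 = 20 is longest, so the finish becomes 20 days.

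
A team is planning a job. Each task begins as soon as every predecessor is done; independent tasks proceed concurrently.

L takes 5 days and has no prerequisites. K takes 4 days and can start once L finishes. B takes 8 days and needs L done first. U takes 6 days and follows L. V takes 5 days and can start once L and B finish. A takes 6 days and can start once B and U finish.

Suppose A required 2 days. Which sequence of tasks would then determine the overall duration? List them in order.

L, B, V

Actual critical path: L→B→A = 5+8+6 = 19 ⇒ 19 days.
A is on the critical path; changing it to 2 makes that path 15 days.
New critical path: L→B→V = 5+8+5 = 18 ⇒ 18 days.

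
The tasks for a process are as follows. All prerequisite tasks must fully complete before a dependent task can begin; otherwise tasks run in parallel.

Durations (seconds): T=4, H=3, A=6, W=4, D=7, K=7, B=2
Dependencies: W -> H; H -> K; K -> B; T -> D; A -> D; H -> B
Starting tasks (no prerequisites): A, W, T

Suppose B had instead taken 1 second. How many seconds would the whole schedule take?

The binding path is W→H→K→B = 4+3+7+2 = 16; finish at 16 seconds.
Since B is critical, the -1 change carries straight to that chain (now 15 seconds).
No other chain overtakes it, so the finish is 15 seconds.

15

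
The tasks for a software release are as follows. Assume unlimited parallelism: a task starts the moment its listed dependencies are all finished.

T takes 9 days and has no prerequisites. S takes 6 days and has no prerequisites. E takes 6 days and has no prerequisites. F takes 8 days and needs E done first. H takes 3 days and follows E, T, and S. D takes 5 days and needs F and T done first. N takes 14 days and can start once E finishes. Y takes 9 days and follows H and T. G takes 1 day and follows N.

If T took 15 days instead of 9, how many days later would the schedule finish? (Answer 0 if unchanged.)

6

Actual critical path: T→H→Y = 9+3+9 = 21 ⇒ 21 days.
Since T is critical, the +6 change carries straight to that chain (now 27 days).
That remains the longest chain; total 27 days.
Change in finish: 27 − 21 = +6 days.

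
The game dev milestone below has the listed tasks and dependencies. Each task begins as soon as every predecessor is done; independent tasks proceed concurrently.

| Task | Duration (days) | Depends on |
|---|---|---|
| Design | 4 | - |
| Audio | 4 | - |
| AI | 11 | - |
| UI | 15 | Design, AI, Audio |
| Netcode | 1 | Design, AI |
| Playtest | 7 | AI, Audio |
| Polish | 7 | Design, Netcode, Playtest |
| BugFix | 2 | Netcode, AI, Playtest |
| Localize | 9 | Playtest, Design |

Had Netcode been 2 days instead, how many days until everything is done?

27

Baseline: AI→Playtest→Localize = 11+7+9 = 27 → 27 days.
Netcode is off the critical path — its longest chain is 19 days, giving 8 of slack.
That remains the longest chain; total 27 days.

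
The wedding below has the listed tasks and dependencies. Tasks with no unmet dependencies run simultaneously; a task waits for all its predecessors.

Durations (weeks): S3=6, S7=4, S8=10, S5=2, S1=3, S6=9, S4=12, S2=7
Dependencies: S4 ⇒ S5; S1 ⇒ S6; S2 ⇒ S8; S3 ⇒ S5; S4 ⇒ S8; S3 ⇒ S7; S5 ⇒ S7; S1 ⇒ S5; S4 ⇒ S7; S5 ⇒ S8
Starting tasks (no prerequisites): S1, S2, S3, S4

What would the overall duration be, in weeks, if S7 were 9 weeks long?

24

As given, the longest chain is S4→S5→S8 = 12+2+10 = 24, so the finish is 24 weeks.
S7 has 6 weeks of float (longest path through it is 18).
That remains the longest chain; total 24 weeks.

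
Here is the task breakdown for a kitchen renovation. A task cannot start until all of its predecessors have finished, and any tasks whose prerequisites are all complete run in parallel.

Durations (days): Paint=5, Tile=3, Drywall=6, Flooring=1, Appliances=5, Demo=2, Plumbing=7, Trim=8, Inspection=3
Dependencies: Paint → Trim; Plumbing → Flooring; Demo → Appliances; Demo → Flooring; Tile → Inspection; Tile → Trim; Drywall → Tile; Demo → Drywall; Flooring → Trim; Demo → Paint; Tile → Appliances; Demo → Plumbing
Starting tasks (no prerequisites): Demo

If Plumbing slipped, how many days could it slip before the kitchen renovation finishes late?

1

Demo→Drywall→Tile→Trim = 2+6+3+8 = 19 sets the makespan at 19 days.
The longest chain containing Plumbing totals 18 days.
Slack of Plumbing = 3 − 2 = 1 day.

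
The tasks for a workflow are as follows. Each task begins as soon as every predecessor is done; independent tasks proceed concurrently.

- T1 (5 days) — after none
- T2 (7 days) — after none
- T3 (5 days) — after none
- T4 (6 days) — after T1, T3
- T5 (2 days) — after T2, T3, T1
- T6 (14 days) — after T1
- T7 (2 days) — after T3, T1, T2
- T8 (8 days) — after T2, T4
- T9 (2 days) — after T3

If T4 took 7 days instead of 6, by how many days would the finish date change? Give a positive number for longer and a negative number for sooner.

As given, the longest chain is T1→T4→T8 = 5+6+8 = 19, so the finish is 19 days.
Since T4 is critical, the +1 change carries straight to that chain (now 20 days).
No other chain overtakes it, so the finish is 20 days.
Change in finish: 20 − 19 = +1 days.

1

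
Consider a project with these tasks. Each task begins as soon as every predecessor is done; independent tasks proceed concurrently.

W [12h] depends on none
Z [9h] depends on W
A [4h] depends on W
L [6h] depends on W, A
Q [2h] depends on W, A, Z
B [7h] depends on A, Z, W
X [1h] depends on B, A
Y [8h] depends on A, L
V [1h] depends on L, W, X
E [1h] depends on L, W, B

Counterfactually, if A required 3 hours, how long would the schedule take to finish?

As given, the longest chain is W→A→L→Y = 12+4+6+8 = 30, so the finish is 30 hours.
A lies on that path, so at 3 hours the path becomes 29 hours.
Now W→Z→B→X→V = 12+9+7+1+1 = 30 is longest, so the finish becomes 30 hours.

30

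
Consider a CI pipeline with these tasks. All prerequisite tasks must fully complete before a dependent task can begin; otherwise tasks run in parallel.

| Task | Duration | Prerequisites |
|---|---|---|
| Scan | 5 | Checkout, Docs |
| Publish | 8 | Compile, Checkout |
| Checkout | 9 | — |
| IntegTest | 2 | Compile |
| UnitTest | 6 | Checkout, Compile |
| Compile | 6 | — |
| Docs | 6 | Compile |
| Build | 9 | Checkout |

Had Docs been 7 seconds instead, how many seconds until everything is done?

As given, the longest chain is Checkout→Build = 9+9 = 18, so the finish is 18 seconds.
Docs has 1 second of float (longest path through it is 17).
The critical path is still Checkout→Build; finish is now 18 seconds.

18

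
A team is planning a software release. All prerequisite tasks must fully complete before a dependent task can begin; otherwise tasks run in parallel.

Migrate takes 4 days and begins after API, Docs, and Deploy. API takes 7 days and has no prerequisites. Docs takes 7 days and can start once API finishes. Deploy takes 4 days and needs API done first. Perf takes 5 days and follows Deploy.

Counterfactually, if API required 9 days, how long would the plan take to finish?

20

Baseline: API→Docs→Migrate = 7+7+4 = 18 → 18 days.
Since API is critical, the +2 change carries straight to that chain (now 20 days).
The critical path is still API→Docs→Migrate; finish is now 20 days.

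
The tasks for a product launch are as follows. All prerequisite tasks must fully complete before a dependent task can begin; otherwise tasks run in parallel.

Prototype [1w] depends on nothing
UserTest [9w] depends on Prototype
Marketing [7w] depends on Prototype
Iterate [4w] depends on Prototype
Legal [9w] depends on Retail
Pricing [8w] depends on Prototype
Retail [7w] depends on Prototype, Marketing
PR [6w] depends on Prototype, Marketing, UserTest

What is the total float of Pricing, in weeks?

15

Critical path: Prototype→Marketing→Retail→Legal = 1+7+7+9 = 24, so the finish is 24 weeks.
The longest chain containing Pricing totals 9 weeks.
So Pricing can slip 24 − 9 = 15 weeks.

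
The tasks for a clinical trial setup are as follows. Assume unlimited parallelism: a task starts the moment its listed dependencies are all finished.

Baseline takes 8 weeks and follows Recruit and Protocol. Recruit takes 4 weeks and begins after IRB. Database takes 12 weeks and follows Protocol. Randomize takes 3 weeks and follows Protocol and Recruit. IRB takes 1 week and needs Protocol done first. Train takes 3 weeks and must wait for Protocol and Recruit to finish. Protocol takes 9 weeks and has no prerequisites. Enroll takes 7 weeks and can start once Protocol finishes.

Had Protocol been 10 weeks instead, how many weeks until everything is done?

As given, the longest chain is Protocol→IRB→Recruit→Baseline = 9+1+4+8 = 22, so the finish is 22 weeks.
Since Protocol is critical, the +1 change carries straight to that chain (now 23 weeks).
That remains the longest chain; total 23 weeks.

23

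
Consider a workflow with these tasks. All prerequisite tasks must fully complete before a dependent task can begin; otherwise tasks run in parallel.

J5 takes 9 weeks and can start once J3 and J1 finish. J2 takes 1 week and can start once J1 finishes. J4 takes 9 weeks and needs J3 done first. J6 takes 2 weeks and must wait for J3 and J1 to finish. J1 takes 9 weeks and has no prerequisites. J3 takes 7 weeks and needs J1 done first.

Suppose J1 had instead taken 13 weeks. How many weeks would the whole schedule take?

The binding path is J1→J3→J4 = 9+7+9 = 25; finish at 25 weeks.
J1 is on the critical path; changing it to 13 makes that path 29 weeks.
No other chain overtakes it, so the finish is 29 weeks.

29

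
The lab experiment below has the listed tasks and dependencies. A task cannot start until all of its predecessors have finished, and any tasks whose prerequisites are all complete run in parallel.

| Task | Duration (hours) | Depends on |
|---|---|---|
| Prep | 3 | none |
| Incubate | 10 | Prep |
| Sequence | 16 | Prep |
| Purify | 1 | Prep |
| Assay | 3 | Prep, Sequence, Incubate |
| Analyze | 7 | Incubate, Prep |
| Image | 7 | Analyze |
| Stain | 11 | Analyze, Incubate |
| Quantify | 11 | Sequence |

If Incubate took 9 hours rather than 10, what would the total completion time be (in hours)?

Baseline: Prep→Incubate→Analyze→Stain = 3+10+7+11 = 31 → 31 hours.
Incubate is on the critical path; changing it to 9 makes that path 30 hours.
That remains the longest chain; total 30 hours.

30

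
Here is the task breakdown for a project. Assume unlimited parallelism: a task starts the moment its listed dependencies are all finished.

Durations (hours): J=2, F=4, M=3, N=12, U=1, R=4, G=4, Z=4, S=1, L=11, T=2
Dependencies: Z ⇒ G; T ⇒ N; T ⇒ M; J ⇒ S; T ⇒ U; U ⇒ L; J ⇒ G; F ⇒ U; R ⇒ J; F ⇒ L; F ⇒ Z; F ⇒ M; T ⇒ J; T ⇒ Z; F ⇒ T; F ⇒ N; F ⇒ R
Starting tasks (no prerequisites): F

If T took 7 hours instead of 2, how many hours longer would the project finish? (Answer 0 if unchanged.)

5

The binding path is F→T→N = 4+2+12 = 18; finish at 18 hours.
Since T is critical, the +5 change carries straight to that chain (now 23 hours).
That remains the longest chain; total 23 hours.
Change in finish: 23 − 18 = +5 hours.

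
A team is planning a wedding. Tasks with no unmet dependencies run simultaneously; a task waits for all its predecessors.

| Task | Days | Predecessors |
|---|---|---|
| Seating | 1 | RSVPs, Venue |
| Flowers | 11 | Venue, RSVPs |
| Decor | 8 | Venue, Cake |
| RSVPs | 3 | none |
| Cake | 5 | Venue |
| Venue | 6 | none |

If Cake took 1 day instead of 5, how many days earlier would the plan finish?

The binding path is Venue→Cake→Decor = 6+5+8 = 19; finish at 19 days.
Cake lies on that path, so at 1 day the path becomes 15 days.
Now Venue→Flowers = 6+11 = 17 is longest, so the finish becomes 17 days.
Change in finish: 17 − 19 = -2 days.

2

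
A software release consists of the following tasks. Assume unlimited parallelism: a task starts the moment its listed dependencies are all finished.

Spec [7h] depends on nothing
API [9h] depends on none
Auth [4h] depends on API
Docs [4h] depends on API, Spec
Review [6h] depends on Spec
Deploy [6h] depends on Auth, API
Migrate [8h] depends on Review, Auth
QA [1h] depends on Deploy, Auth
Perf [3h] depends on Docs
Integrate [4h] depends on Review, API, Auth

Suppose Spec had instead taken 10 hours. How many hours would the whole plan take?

Baseline: Spec→Review→Migrate = 7+6+8 = 21 → 21 hours.
Spec lies on that path, so at 10 hours the path becomes 24 hours.
The critical path is still Spec→Review→Migrate; finish is now 24 hours.

24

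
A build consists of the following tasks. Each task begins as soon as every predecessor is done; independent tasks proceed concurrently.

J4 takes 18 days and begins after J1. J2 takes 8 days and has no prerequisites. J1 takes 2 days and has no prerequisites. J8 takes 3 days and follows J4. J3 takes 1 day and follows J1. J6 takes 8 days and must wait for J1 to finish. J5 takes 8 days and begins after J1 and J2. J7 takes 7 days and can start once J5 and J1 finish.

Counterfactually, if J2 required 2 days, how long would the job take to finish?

Critical path before the change: J2→J5→J7 = 8+8+7 = 23 giving 23 days.
J2 is on the critical path; changing it to 2 makes that path 17 days.
Now J1→J4→J8 = 2+18+3 = 23 is longest, so the finish becomes 23 days.

23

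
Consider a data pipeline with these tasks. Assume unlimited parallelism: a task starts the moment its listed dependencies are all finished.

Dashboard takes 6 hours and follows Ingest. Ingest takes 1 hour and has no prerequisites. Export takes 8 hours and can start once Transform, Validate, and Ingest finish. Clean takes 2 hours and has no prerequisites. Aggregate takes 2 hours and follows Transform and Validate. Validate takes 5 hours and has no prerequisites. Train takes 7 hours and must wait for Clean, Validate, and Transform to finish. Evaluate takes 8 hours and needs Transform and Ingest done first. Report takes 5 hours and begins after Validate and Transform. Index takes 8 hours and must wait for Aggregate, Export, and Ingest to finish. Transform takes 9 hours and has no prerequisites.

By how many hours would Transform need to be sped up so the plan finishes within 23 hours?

2

Current finish: 25 hours; target: 23.
Transform is on every critical path, so each hour cut from Transform cuts the finish by one (this holds down to a finish of 21).
Need 25 − 23 = 2 hours off Transform → Transform becomes 7 hours, finish becomes 23.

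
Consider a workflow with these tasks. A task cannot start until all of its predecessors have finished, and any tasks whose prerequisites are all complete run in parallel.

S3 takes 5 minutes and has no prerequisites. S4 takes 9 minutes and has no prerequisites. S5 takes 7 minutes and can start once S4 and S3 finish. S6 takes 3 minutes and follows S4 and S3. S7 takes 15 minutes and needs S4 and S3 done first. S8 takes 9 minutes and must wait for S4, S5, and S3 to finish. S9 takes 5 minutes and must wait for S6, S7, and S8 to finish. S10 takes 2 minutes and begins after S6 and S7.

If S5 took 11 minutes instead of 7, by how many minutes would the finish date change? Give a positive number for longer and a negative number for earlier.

4

As given, the longest chain is S4→S5→S8→S9 = 9+7+9+5 = 30, so the finish is 30 minutes.
S5 is on the critical path; changing it to 11 makes that path 34 minutes.
That remains the longest chain; total 34 minutes.
Change in finish: 34 − 30 = +4 minutes.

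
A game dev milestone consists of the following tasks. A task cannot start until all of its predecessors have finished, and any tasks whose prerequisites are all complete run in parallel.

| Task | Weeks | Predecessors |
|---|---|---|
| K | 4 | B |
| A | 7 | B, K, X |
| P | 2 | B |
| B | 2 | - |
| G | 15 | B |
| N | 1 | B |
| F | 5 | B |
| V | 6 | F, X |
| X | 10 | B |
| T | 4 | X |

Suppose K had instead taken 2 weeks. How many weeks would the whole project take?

As given, the longest chain is B→X→A = 2+10+7 = 19, so the finish is 19 weeks.
The longest path through K is only 13 weeks, so K has float 6.
That remains the longest chain; total 19 weeks.

19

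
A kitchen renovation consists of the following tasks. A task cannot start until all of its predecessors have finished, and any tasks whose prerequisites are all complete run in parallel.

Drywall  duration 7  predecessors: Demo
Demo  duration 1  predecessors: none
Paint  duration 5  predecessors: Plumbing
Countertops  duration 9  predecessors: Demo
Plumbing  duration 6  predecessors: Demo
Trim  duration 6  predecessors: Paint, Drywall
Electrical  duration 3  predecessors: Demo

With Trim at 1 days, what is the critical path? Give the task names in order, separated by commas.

Demo, Plumbing, Paint, Trim

Critical path before the change: Demo→Plumbing→Paint→Trim = 1+6+5+6 = 18 giving 18 days.
Trim is on the critical path; changing it to 1 makes that path 13 days.
That remains the longest chain; total 13 days.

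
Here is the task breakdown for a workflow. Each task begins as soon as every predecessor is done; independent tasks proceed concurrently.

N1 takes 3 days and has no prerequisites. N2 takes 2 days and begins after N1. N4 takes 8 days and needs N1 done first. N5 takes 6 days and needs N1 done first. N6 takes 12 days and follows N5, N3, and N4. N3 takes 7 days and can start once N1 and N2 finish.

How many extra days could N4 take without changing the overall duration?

1

The longest chain is N1→N2→N3→N6 = 3+2+7+12 = 24; overall finish 24 days.
The longest chain containing N4 totals 23 days.
Float = 24 − 23 = 1.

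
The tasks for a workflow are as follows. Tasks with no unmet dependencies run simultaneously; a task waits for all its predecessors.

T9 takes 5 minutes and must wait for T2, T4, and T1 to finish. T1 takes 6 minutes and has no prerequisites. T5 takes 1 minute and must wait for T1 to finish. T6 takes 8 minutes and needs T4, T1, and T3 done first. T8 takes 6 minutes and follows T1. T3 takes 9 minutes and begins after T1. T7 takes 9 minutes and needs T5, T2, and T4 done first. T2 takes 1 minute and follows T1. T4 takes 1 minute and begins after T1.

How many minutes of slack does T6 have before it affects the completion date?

0

Critical path: T1→T3→T6 = 6+9+8 = 23, so the finish is 23 minutes.
T6 finishes as early as 23 and must finish by 23.
Float = 23 − 23 = 0.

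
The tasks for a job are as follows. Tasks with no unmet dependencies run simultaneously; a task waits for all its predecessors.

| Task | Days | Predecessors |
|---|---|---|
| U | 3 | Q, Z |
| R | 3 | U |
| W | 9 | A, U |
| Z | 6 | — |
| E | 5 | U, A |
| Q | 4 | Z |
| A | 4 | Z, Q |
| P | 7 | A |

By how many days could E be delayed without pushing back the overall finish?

4

Z→Q→A→W = 6+4+4+9 = 23 sets the makespan at 23 days.
The longest chain containing E totals 19 days.
So E can slip 23 − 19 = 4 days.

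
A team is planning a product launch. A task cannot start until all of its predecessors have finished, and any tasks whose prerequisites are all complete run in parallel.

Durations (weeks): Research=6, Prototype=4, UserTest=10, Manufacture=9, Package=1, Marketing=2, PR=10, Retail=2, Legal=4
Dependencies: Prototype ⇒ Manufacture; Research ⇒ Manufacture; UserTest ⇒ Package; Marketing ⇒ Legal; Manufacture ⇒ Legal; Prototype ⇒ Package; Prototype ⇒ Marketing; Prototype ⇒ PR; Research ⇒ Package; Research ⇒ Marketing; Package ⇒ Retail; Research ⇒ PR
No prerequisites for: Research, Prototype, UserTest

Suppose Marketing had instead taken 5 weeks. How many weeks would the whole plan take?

19

The binding path is Research→Manufacture→Legal = 6+9+4 = 19; finish at 19 weeks.
Marketing is off the critical path — its longest chain is 12 weeks, giving 7 of slack.
The critical path is still Research→Manufacture→Legal; finish is now 19 weeks.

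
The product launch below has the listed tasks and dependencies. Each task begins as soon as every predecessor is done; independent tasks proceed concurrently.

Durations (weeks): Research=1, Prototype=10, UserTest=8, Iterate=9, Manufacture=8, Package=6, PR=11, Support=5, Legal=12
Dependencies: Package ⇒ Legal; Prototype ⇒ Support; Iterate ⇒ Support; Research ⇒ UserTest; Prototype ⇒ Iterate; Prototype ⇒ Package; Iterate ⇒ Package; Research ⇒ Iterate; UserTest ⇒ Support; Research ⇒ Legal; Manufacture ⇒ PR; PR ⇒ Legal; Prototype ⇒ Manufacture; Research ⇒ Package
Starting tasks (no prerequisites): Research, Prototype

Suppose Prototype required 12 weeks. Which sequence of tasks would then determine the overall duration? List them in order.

Prototype, Manufacture, PR, Legal

As given, the longest chain is Prototype→Manufacture→PR→Legal = 10+8+11+12 = 41, so the finish is 41 weeks.
Prototype lies on that path, so at 12 weeks the path becomes 43 weeks.
That remains the longest chain; total 43 weeks.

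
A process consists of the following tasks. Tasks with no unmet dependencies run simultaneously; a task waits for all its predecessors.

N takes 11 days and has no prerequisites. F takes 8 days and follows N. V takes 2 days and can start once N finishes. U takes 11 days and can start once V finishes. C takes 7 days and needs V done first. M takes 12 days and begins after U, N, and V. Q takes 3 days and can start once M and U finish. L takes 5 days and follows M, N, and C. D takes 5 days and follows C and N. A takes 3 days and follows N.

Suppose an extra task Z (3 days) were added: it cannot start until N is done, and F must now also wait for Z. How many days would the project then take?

41

Originally the project takes 41 days.
With Z inserted, F now waits for max(N, Z).
New critical path: N→V→U→M→L = 11+2+11+12+5 = 41 ⇒ 41 days.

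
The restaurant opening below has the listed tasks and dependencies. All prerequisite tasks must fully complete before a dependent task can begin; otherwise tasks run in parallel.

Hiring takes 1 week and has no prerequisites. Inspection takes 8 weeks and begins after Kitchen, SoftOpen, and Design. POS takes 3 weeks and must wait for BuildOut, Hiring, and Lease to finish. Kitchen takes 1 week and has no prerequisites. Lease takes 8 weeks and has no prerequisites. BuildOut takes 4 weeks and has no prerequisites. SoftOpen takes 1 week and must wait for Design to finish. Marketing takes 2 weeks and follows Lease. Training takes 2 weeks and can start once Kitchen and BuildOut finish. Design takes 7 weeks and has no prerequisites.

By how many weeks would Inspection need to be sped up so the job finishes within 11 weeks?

5

Current finish: 16 weeks; target: 11.
Inspection is on every critical path, so each week cut from Inspection cuts the finish by one (this holds down to a finish of 11).
Need 16 − 11 = 5 weeks off Inspection → Inspection becomes 3 weeks, finish becomes 11.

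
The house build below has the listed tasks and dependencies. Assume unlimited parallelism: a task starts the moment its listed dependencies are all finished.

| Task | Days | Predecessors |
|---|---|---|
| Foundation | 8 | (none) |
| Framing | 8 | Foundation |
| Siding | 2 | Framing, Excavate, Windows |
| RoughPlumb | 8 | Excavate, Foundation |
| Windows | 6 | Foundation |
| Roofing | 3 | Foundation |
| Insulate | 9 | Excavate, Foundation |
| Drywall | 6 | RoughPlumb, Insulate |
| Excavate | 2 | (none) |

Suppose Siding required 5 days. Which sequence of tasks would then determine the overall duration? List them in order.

Foundation, Insulate, Drywall

Baseline: Foundation→Insulate→Drywall = 8+9+6 = 23 → 23 days.
The longest path through Siding is only 18 days, so Siding has float 5.
That remains the longest chain; total 23 days.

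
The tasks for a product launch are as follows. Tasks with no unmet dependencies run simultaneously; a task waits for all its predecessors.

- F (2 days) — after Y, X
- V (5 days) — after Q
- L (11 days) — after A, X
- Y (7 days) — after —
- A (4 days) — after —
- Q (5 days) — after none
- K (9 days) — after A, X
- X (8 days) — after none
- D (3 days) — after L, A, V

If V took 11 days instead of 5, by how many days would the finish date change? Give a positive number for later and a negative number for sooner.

Baseline: X→L→D = 8+11+3 = 22 → 22 days.
V is off the critical path — its longest chain is 13 days, giving 9 of slack.
No other chain overtakes it, so the finish is 22 days.
Change in finish: 22 − 22 = +0 days.

0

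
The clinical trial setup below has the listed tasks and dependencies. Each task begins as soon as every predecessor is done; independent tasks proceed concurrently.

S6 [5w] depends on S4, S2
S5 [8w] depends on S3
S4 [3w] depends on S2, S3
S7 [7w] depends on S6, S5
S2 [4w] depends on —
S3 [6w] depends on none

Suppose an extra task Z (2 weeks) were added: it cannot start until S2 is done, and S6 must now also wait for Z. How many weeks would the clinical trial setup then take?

Originally the clinical trial setup takes 21 weeks.
With Z inserted, S6 now waits for max(S4, S2, Z).
New critical path: S3→S4→S6→S7 = 6+3+5+7 = 21 ⇒ 21 weeks.

21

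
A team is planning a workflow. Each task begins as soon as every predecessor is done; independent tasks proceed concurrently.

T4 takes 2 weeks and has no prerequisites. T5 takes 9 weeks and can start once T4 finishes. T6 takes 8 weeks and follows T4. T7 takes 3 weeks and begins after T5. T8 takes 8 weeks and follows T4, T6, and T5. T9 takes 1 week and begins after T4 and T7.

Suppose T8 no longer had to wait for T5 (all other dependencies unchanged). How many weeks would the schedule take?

Original critical path: T4→T5→T8 = 2+9+8 = 19 ⇒ 19 weeks.
Without T5→T8, T8's earliest start moves from 11 to 10.
The longest chain is now T4→T6→T8 = 2+8+8 = 18, so the schedule takes 18 weeks.

18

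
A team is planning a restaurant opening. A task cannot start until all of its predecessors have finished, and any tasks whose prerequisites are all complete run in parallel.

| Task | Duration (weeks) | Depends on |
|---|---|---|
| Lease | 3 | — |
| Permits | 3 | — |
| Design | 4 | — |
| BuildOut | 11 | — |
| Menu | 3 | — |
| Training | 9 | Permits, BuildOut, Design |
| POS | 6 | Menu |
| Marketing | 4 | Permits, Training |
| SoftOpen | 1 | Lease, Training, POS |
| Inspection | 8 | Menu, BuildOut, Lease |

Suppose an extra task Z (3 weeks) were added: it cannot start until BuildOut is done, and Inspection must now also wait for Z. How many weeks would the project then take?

24

Originally the project takes 24 weeks.
With Z inserted, Inspection now waits for max(Menu, BuildOut, Lease, Z).
New critical path: BuildOut→Training→Marketing = 11+9+4 = 24 ⇒ 24 weeks.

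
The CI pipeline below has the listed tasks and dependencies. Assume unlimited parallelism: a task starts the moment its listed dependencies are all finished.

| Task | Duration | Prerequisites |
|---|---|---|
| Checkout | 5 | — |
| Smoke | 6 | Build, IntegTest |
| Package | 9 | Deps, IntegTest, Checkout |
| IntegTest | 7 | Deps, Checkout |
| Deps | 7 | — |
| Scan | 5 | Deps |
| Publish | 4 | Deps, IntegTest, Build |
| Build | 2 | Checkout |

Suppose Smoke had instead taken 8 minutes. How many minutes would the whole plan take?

Actual critical path: Deps→IntegTest→Package = 7+7+9 = 23 ⇒ 23 minutes.
Smoke has 3 minutes of float (longest path through it is 20).
No other chain overtakes it, so the finish is 23 minutes.

23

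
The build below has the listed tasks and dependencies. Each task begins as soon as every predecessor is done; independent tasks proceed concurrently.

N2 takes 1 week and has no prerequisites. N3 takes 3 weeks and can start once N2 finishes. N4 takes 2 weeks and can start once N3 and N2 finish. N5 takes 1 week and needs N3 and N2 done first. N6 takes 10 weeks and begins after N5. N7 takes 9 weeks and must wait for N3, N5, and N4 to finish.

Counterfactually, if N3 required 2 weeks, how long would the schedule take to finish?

14

As given, the longest chain is N2→N3→N4→N7 = 1+3+2+9 = 15, so the finish is 15 weeks.
N3 lies on that path, so at 2 weeks the path becomes 14 weeks.
The critical path is still N2→N3→N4→N7; finish is now 14 weeks.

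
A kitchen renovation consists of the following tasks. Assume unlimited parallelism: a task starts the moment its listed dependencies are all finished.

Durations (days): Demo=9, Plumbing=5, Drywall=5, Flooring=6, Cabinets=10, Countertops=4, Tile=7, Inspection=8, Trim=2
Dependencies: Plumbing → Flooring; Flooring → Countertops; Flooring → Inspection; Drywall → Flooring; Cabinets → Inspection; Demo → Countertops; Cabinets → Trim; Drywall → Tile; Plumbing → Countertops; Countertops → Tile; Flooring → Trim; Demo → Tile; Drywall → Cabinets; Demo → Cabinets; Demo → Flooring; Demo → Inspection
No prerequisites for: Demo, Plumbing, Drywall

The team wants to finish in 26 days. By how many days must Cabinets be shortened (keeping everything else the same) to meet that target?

Current finish: 27 days; target: 26.
Cabinets is on every critical path, so each day cut from Cabinets cuts the finish by one (this holds down to a finish of 26).
Need 27 − 26 = 1 day off Cabinets → Cabinets becomes 9 days, finish becomes 26.

1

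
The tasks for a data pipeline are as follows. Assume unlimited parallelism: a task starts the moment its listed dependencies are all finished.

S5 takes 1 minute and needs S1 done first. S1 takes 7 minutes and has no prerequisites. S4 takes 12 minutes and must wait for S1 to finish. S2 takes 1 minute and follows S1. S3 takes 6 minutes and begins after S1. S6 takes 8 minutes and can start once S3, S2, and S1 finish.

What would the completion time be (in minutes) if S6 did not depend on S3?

Before: longest chain S1→S3→S6 = 7+6+8 = 21, finish 21.
Without S3→S6, S6's earliest start moves from 13 to 8.
New critical path: S1→S4 = 7+12 = 19 ⇒ 19 minutes.

19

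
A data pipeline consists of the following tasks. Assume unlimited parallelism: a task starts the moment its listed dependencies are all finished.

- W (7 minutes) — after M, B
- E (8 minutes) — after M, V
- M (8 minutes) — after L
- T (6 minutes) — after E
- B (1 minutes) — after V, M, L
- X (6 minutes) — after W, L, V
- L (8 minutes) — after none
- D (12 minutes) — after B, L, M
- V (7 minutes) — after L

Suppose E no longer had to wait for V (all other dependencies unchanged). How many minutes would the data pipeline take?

Before: longest chain L→M→B→W→X = 8+8+1+7+6 = 30, finish 30.
Dropping V→E doesn't change E's earliest start (16); another predecessor still binds.
The longest chain is now L→M→B→W→X = 8+8+1+7+6 = 30, so the data pipeline takes 30 minutes.

30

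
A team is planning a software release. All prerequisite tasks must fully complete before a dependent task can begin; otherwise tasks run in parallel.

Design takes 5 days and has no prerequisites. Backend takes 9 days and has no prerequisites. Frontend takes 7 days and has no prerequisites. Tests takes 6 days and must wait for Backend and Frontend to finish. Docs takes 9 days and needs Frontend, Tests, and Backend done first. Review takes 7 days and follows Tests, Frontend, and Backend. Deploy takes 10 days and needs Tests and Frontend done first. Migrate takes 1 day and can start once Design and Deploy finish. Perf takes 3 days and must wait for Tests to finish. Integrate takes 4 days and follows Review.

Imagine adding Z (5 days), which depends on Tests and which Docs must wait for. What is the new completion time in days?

29

Originally the schedule takes 26 days.
With Z inserted, Docs now waits for max(Frontend, Tests, Backend, Z).
New critical path: Backend→Tests→Z→Docs = 9+6+5+9 = 29 ⇒ 29 days.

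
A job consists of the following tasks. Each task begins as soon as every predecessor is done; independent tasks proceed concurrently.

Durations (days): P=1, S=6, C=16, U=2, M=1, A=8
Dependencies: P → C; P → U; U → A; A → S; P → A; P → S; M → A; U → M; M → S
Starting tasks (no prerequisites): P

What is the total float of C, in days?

1

Critical path: P→U→M→A→S = 1+2+1+8+6 = 18, so the finish is 18 days.
Longest path through C: 17 days (earliest finish 17, latest finish 18).
So C can slip 18 − 17 = 1 day.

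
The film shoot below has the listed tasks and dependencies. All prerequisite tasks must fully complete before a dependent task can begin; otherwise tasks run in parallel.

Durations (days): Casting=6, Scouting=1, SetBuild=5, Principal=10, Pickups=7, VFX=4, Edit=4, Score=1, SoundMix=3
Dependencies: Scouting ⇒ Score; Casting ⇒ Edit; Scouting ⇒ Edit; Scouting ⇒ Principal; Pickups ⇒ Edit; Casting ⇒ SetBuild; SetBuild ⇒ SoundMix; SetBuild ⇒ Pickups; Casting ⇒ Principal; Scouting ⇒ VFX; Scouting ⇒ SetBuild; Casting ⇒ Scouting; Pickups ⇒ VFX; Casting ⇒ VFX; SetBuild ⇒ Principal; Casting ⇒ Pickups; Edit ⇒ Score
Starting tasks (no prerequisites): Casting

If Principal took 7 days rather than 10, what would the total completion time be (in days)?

Actual critical path: Casting→Scouting→SetBuild→Pickups→Edit→Score = 6+1+5+7+4+1 = 24 ⇒ 24 days.
Principal has 2 days of float (longest path through it is 22).
That remains the longest chain; total 24 days.

24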